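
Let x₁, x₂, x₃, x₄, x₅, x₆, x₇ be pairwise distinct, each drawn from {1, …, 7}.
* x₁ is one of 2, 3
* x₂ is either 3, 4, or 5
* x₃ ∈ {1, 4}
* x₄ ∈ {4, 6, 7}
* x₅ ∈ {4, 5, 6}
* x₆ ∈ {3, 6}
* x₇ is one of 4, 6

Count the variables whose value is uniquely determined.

The 7 variables together cover exactly {1, 2, 3, 4, 5, 6, 7} — 7 values for 7 variables — and 1 appears only in x₃'s list, so x₃ = 1.
The 6 still-open variables draw from only 6 values {2, 3, 4, 5, 6, 7}, so each is used; only x₁ can be 2, hence x₁ = 2.
The 5 still-open variables together cover exactly {3, 4, 5, 6, 7} — 5 values for 5 variables — and 7 appears only in x₄'s list, so x₄ = 7.
Determined: x₁=2, x₃=1, x₄=7. The other variables each still have more than one consistent value. That makes 3.

3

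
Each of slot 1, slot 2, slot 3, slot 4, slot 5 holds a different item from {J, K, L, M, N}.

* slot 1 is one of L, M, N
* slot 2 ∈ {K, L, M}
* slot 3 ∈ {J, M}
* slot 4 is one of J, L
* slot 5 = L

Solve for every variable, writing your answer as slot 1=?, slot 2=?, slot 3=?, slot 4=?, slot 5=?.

slot 5 has just one choice, so slot 5 = L. So slot 1, slot 2, slot 4 can't be L.
slot 4's domain is down to {J}, so slot 4 = J. So slot 3 can't be J.
slot 3 has just one choice, so slot 3 = M. Eliminate M elsewhere: slot 1, slot 2.
slot 1 has just one choice, so slot 1 = N.
slot 2 must be K (only option left).

slot 1=N, slot 2=K, slot 3=M, slot 4=J, slot 5=L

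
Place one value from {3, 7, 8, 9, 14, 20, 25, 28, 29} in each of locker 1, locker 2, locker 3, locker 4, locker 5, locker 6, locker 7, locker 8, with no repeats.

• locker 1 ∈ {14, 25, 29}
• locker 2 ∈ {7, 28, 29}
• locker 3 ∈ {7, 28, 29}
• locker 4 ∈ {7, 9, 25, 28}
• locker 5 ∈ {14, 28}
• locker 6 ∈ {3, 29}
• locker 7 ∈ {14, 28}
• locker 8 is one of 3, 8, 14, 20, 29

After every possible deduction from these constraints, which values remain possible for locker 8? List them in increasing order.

locker 5 and locker 7 share exactly the 2 values {14, 28}; by pigeonhole those values go to them, so strike 14, 28 from locker 1, locker 2, locker 3, locker 4, locker 8.
locker 2 and locker 3 share exactly the 2 values {7, 29}; by pigeonhole those values go to them, so strike 7, 29 from locker 1, locker 4, locker 6, locker 8.
locker 1's domain is down to {25}, so locker 1 = 25. So locker 4 can't be 25.
locker 4 has just one choice, so locker 4 = 9.
locker 6 has just one choice, so locker 6 = 3. Remove 3 from locker 8.
No further eliminations apply; locker 8 can still be any of 8, 20.

8, 20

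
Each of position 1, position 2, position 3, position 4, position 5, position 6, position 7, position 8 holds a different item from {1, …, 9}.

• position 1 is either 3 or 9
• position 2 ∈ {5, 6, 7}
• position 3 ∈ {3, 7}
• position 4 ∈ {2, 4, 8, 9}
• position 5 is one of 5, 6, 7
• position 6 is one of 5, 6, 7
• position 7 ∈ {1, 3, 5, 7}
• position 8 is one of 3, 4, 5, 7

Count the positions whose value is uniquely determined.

4

The 3 variables position 2, position 5, position 6 are confined to {5, 6, 7}, which locks those values in; drop them from position 3, position 7, position 8.
That leaves position 3 = 3. Remove 3 from position 1, position 7, position 8.
position 7's domain is down to {1}, so position 7 = 1.
That leaves position 8 = 4. Eliminate 4 elsewhere: position 4.
position 1 has just one choice, so position 1 = 9. So position 4 can't be 9.
Determined: position 1=9, position 3=3, position 7=1, position 8=4. The other positions each still have more than one consistent value. That makes 4.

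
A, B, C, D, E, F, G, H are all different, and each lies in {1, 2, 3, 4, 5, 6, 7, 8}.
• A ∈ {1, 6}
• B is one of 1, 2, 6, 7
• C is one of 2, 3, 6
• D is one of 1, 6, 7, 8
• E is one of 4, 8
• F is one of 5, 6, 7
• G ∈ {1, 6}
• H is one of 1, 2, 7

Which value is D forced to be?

8

The 8 variables together cover exactly {1, 2, 3, 4, 5, 6, 7, 8} — 8 values for 8 variables — and 3 appears only in C's list, so C = 3.
Among the 7 still-open variables, 4 fits only E (and all 7 values in {1, 2, 4, 5, 6, 7, 8} must be used), so E = 4.
The 6 still-open variables draw from only 6 values {1, 2, 5, 6, 7, 8}, so each is used; only F can be 5, hence F = 5.
The 5 still-open variables draw from only 5 values {1, 2, 6, 7, 8}, so each is used; only D can be 8, hence D = 8.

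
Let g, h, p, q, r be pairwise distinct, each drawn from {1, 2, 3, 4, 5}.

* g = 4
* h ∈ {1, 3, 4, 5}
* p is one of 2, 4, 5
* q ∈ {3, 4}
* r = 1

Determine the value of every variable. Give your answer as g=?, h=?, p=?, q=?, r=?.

g has just one choice, so g = 4. So h, p, q can't be 4.
That leaves q = 3. Eliminate 3 elsewhere: h.
r must be 1 (only option left). Strike 1 from h.
h has just one choice, so h = 5. So p can't be 5.
That leaves p = 2.

g=4, h=5, p=2, q=3, r=1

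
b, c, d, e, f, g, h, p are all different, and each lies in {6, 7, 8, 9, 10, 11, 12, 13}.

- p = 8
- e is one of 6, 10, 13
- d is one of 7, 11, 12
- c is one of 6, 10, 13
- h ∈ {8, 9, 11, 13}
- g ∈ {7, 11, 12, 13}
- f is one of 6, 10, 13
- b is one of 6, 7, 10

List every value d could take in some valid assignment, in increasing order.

p has just one choice, so p = 8. Strike 8 from h.
Among the 7 still-open variables, 9 fits only h (and all 7 values in {6, 7, 9, 10, 11, 12, 13} must be used), so h = 9.
c, e, f share exactly the 3 values {6, 10, 13}; by pigeonhole those values go to them, so strike 6, 10, 13 from b, g.
That leaves b = 7. Strike 7 from d, g.
No further eliminations apply; d can still be any of 11, 12.

11, 12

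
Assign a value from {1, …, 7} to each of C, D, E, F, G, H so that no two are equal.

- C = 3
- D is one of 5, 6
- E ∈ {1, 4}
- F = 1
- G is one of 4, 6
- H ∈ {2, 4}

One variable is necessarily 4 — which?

C must be 3 (only option left).
That leaves F = 1. Eliminate 1 elsewhere: E.
So 4 goes to E.

E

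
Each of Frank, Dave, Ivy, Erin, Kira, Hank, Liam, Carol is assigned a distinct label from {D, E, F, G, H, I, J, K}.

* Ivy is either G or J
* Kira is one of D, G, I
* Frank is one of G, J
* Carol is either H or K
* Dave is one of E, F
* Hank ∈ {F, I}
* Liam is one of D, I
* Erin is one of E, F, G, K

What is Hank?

The 8 variables together cover exactly {D, E, F, G, H, I, J, K} — 8 values for 8 variables — and H appears only in Carol's list, so Carol = H.
The 7 still-open variables draw from only 7 values {D, E, F, G, I, J, K}, so each is used; only Erin can be K, hence Erin = K.
Among the 6 still-open variables, E fits only Dave (and all 6 values in {D, E, F, G, I, J} must be used), so Dave = E.
The 5 still-open variables draw from only 5 values {D, F, G, I, J}, so each is used; only Hank can be F, hence Hank = F.

F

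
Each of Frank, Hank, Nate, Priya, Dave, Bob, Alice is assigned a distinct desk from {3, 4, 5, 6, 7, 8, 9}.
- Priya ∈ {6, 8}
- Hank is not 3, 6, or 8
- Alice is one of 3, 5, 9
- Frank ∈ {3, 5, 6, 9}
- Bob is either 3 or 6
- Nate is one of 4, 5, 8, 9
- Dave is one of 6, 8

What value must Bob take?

3

The 7 variables together cover exactly {3, 4, 5, 6, 7, 8, 9} — 7 values for 7 variables — and 7 appears only in Hank's list, so Hank = 7.
The 6 still-open variables together cover exactly {3, 4, 5, 6, 8, 9} — 6 values for 6 variables — and 4 appears only in Nate's list, so Nate = 4.
The 2 variables Priya and Dave are confined to {6, 8}, which locks those values in; drop them from Frank, Bob.
So Bob = 3.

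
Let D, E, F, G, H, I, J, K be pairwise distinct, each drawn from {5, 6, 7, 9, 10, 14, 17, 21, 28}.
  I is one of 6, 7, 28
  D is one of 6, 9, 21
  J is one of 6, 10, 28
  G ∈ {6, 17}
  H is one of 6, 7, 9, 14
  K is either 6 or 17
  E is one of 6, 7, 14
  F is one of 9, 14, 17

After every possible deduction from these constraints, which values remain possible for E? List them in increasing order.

The 8 variables together cover exactly {6, 7, 9, 10, 14, 17, 21, 28} — 8 values for 8 variables — and 10 appears only in J's list, so J = 10.
The 7 still-open variables draw from only 7 values {6, 7, 9, 14, 17, 21, 28}, so each is used; only D can be 21, hence D = 21.
The 6 still-open variables together cover exactly {6, 7, 9, 14, 17, 28} — 6 values for 6 variables — and 28 appears only in I's list, so I = 28.
G and K share exactly the 2 values {6, 17}; by pigeonhole those values go to them, so strike 6, 17 from E, F, H.
No further eliminations apply; E can still be any of 7, 14.

7, 14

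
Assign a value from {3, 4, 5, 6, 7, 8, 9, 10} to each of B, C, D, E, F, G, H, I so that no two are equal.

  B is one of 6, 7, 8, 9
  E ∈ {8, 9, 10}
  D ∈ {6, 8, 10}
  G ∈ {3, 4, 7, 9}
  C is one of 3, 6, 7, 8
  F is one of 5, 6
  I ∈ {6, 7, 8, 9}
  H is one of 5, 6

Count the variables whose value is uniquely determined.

2

The 8 variables together cover exactly {3, 4, 5, 6, 7, 8, 9, 10} — 8 values for 8 variables — and 4 appears only in G's list, so G = 4.
The 7 still-open variables together cover exactly {3, 5, 6, 7, 8, 9, 10} — 7 values for 7 variables — and 3 appears only in C's list, so C = 3.
F and H share exactly the 2 values {5, 6}; by pigeonhole those values go to them, so strike 5, 6 from B, D, I.
Determined: C=3, G=4. The other variables each still have more than one consistent value. That makes 2.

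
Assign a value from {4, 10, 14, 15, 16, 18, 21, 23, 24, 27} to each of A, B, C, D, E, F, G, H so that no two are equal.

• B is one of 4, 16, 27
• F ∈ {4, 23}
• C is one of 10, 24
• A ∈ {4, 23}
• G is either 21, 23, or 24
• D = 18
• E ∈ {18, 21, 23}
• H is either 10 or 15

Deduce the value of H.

D's domain is down to {18}, so D = 18. So E can't be 18.
A and F between them cover only {4, 23} — a naked pair. Remove those values from B, E, G.
E has just one choice, so E = 21. Eliminate 21 elsewhere: G.
G has just one choice, so G = 24. Remove 24 from C.
C must be 10 (only option left). So H can't be 10.
So H = 15.

15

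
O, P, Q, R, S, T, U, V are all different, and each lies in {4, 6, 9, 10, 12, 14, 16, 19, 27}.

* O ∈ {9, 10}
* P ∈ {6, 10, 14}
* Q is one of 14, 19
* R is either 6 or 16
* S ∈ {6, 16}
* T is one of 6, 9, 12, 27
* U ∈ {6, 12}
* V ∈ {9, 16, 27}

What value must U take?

Among the 8 variables, 19 fits only Q (and all 8 values in {6, 9, 10, 12, 14, 16, 19, 27} must be used), so Q = 19.
The 7 still-open variables together cover exactly {6, 9, 10, 12, 14, 16, 27} — 7 values for 7 variables — and 14 appears only in P's list, so P = 14.
The 6 still-open variables draw from only 6 values {6, 9, 10, 12, 16, 27}, so each is used; only O can be 10, hence O = 10.
The 2 variables R and S are confined to {6, 16}, which locks those values in; drop them from T, U, V.
So U = 12.

12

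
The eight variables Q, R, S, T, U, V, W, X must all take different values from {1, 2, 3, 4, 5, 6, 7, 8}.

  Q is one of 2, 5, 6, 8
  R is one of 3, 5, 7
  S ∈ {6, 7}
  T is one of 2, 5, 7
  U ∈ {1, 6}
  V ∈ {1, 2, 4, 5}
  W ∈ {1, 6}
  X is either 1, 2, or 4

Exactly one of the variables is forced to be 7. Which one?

Among the 8 variables, 3 fits only R (and all 8 values in {1, 2, 3, 4, 5, 6, 7, 8} must be used), so R = 3.
The 7 still-open variables draw from only 7 values {1, 2, 4, 5, 6, 7, 8}, so each is used; only Q can be 8, hence Q = 8.
U and W share exactly the 2 values {1, 6}; by pigeonhole those values go to them, so strike 1, 6 from S, V, X.
So 7 goes to S.

S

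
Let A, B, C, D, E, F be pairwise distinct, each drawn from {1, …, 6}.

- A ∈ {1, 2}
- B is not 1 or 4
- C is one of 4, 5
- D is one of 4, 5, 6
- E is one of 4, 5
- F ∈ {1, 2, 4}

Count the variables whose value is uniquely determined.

2

The 6 variables draw from only 6 values {1, 2, 3, 4, 5, 6}, so each is used; only B can be 3, hence B = 3.
The 5 still-open variables draw from only 5 values {1, 2, 4, 5, 6}, so each is used; only D can be 6, hence D = 6.
The 2 variables C and E are confined to {4, 5}, which locks those values in; drop them from F.
Determined: B=3, D=6. The other variables each still have more than one consistent value. That makes 2.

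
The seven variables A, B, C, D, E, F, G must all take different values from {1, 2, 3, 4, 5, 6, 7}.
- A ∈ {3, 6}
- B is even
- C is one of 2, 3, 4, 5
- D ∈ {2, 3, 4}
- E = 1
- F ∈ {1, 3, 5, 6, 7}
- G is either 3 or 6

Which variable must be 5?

E must be 1 (only option left). Eliminate 1 elsewhere: F.
The 6 still-open variables draw from only 6 values {2, 3, 4, 5, 6, 7}, so each is used; only F can be 7, hence F = 7.
The 5 still-open variables together cover exactly {2, 3, 4, 5, 6} — 5 values for 5 variables — and 5 appears only in C's list, so C = 5.

C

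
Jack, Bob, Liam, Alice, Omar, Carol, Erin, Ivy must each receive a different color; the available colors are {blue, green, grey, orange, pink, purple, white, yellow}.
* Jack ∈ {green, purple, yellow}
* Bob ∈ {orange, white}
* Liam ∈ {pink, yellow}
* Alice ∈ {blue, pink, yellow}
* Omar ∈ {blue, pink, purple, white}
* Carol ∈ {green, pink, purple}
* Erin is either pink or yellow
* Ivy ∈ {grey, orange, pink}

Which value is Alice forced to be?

Among the 8 variables, grey fits only Ivy (and all 8 values in {blue, green, grey, orange, pink, purple, white, yellow} must be used), so Ivy = grey.
Among the 7 still-open variables, orange fits only Bob (and all 7 values in {blue, green, orange, pink, purple, white, yellow} must be used), so Bob = orange.
The 6 still-open variables together cover exactly {blue, green, pink, purple, white, yellow} — 6 values for 6 variables — and white appears only in Omar's list, so Omar = white.
Among the 5 still-open variables, blue fits only Alice (and all 5 values in {blue, green, pink, purple, yellow} must be used), so Alice = blue.

blue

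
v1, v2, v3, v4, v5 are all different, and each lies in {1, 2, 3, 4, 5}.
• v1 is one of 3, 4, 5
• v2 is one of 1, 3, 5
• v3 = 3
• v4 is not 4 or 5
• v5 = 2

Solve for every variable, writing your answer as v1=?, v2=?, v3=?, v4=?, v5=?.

v3 has just one choice, so v3 = 3. Eliminate 3 elsewhere: v1, v2, v4.
v5's domain is down to {2}, so v5 = 2. Remove 2 from v4.
v4 has just one choice, so v4 = 1. So v2 can't be 1.
v2's domain is down to {5}, so v2 = 5. Remove 5 from v1.
v1's domain is down to {4}, so v1 = 4.

v1=4, v2=5, v3=3, v4=1, v5=2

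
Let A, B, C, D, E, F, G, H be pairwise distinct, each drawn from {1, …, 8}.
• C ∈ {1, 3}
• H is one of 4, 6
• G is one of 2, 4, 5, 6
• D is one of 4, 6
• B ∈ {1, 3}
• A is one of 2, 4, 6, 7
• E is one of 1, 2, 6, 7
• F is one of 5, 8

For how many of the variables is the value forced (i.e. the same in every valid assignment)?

2

The 8 variables draw from only 8 values {1, 2, 3, 4, 5, 6, 7, 8}, so each is used; only F can be 8, hence F = 8.
The 7 still-open variables draw from only 7 values {1, 2, 3, 4, 5, 6, 7}, so each is used; only G can be 5, hence G = 5.
B and C share exactly the 2 values {1, 3}; by pigeonhole those values go to them, so strike 1, 3 from E.
D and H share exactly the 2 values {4, 6}; by pigeonhole those values go to them, so strike 4, 6 from A, E.
Determined: F=8, G=5. The other variables each still have more than one consistent value. That makes 2.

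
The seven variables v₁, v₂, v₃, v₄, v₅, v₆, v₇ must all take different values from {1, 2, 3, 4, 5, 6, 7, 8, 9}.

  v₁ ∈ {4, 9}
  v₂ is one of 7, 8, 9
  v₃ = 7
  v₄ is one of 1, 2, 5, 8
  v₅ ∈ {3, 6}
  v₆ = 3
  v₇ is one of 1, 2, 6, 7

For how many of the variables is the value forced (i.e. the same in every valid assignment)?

3

v₃ has just one choice, so v₃ = 7. Eliminate 7 elsewhere: v₂, v₇.
That leaves v₆ = 3. Eliminate 3 elsewhere: v₅.
v₅'s domain is down to {6}, so v₅ = 6. Strike 6 from v₇.
Determined: v₃=7, v₅=6, v₆=3. The other variables each still have more than one consistent value. That makes 3.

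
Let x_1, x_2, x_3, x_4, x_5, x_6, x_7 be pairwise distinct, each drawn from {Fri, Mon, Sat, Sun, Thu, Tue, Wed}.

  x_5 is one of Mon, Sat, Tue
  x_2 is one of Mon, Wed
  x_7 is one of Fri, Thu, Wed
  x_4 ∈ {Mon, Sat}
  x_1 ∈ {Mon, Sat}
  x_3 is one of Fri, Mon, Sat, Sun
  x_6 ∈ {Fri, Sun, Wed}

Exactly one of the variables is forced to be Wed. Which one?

x_2

The 7 variables draw from only 7 values {Fri, Mon, Sat, Sun, Thu, Tue, Wed}, so each is used; only x_7 can be Thu, hence x_7 = Thu.
Among the 6 still-open variables, Tue fits only x_5 (and all 6 values in {Fri, Mon, Sat, Sun, Tue, Wed} must be used), so x_5 = Tue.
x_1 and x_4 share exactly the 2 values {Mon, Sat}; by pigeonhole those values go to them, so strike Mon, Sat from x_2, x_3.
So Wed goes to x_2.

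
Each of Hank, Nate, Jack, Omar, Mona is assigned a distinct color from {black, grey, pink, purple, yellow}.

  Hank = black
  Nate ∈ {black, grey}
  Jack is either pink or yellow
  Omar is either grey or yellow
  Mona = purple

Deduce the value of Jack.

pink

Hank has just one choice, so Hank = black. Eliminate black elsewhere: Nate.
Nate's domain is down to {grey}, so Nate = grey. So Omar can't be grey.
That leaves Omar = yellow. Eliminate yellow elsewhere: Jack.
So Jack = pink.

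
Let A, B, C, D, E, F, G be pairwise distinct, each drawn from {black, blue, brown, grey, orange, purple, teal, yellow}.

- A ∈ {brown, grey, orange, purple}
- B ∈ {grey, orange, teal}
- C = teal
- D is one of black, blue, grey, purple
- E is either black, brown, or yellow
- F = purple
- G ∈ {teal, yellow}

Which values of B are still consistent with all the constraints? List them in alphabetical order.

grey, orange

C's domain is down to {teal}, so C = teal. So B, G can't be teal.
F's domain is down to {purple}, so F = purple. Remove purple from A, D.
G has just one choice, so G = yellow. Strike yellow from E.
No further eliminations apply; B can still be any of grey, orange.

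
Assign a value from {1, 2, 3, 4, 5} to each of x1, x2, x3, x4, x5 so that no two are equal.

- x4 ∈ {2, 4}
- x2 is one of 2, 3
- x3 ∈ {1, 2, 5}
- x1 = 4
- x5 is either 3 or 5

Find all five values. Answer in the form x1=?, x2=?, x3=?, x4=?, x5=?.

x1 has just one choice, so x1 = 4. Eliminate 4 elsewhere: x4.
x4 has just one choice, so x4 = 2. Strike 2 from x2, x3.
That leaves x2 = 3. Strike 3 from x5.
x5 has just one choice, so x5 = 5. Remove 5 from x3.
x3 must be 1 (only option left).

x1=4, x2=3, x3=1, x4=2, x5=5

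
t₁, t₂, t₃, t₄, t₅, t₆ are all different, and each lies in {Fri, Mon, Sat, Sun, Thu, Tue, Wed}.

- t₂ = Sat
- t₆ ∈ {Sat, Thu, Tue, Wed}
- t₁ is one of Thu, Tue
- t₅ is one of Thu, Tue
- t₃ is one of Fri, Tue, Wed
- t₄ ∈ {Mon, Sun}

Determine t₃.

t₂ must be Sat (only option left). Remove Sat from t₆.
t₁ and t₅ share exactly the 2 values {Thu, Tue}; by pigeonhole those values go to them, so strike Thu, Tue from t₃, t₆.
t₆'s domain is down to {Wed}, so t₆ = Wed. Strike Wed from t₃.
So t₃ = Fri.

Fri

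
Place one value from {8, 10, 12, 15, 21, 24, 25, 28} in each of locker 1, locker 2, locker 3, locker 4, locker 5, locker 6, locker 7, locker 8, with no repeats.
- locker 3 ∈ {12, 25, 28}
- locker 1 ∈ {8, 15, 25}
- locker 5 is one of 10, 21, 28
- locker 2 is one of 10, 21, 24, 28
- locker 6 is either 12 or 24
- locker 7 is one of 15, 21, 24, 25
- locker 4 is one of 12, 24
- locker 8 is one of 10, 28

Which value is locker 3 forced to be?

The 8 variables draw from only 8 values {8, 10, 12, 15, 21, 24, 25, 28}, so each is used; only locker 1 can be 8, hence locker 1 = 8.
Among the 7 still-open variables, 15 fits only locker 7 (and all 7 values in {10, 12, 15, 21, 24, 25, 28} must be used), so locker 7 = 15.
The 6 still-open variables together cover exactly {10, 12, 21, 24, 25, 28} — 6 values for 6 variables — and 25 appears only in locker 3's list, so locker 3 = 25.

25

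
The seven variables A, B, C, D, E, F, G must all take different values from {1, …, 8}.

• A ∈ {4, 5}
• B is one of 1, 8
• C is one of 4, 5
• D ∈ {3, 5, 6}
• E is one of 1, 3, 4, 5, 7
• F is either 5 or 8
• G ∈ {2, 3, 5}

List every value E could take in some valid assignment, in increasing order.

A and C share exactly the 2 values {4, 5}; by pigeonhole those values go to them, so strike 4, 5 from D, E, F, G.
F must be 8 (only option left). Remove 8 from B.
That leaves B = 1. Eliminate 1 elsewhere: E.
No further eliminations apply; E can still be any of 3, 7.

3, 7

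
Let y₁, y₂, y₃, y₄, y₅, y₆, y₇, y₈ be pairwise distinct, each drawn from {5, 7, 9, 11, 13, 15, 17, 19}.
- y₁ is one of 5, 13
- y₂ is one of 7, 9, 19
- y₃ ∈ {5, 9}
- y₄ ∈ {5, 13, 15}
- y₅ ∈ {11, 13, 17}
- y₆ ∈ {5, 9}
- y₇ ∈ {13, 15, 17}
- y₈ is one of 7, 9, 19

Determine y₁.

13

The 8 variables together cover exactly {5, 7, 9, 11, 13, 15, 17, 19} — 8 values for 8 variables — and 11 appears only in y₅'s list, so y₅ = 11.
Among the 7 still-open variables, 17 fits only y₇ (and all 7 values in {5, 7, 9, 13, 15, 17, 19} must be used), so y₇ = 17.
Among the 6 still-open variables, 15 fits only y₄ (and all 6 values in {5, 7, 9, 13, 15, 19} must be used), so y₄ = 15.
Among the 5 still-open variables, 13 fits only y₁ (and all 5 values in {5, 7, 9, 13, 19} must be used), so y₁ = 13.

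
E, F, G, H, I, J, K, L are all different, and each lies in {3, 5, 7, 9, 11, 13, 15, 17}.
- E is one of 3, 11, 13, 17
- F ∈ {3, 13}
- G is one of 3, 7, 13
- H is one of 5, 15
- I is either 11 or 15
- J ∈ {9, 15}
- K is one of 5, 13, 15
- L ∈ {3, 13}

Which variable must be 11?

I

The 8 variables together cover exactly {3, 5, 7, 9, 11, 13, 15, 17} — 8 values for 8 variables — and 7 appears only in G's list, so G = 7.
The 7 still-open variables draw from only 7 values {3, 5, 9, 11, 13, 15, 17}, so each is used; only J can be 9, hence J = 9.
Among the 6 still-open variables, 17 fits only E (and all 6 values in {3, 5, 11, 13, 15, 17} must be used), so E = 17.
The 5 still-open variables draw from only 5 values {3, 5, 11, 13, 15}, so each is used; only I can be 11, hence I = 11.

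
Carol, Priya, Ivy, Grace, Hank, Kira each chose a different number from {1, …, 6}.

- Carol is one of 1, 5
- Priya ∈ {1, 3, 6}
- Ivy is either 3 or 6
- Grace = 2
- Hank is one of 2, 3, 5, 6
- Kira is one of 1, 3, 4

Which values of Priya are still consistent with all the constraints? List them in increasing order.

1, 3, 6

Grace's domain is down to {2}, so Grace = 2. Strike 2 from Hank.
The 5 still-open variables together cover exactly {1, 3, 4, 5, 6} — 5 values for 5 variables — and 4 appears only in Kira's list, so Kira = 4.
No further eliminations apply; Priya can still be any of 1, 3, 6.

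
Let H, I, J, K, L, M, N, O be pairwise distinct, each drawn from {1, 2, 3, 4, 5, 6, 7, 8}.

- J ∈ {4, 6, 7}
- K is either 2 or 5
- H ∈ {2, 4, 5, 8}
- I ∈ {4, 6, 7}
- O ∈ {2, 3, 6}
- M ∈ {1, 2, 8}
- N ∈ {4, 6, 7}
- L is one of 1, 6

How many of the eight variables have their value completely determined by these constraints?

2

The 8 variables draw from only 8 values {1, 2, 3, 4, 5, 6, 7, 8}, so each is used; only O can be 3, hence O = 3.
I, J, N between them cover only {4, 6, 7} — a naked triple. Remove those values from H, L.
That leaves L = 1. Strike 1 from M.
Determined: L=1, O=3. The other variables each still have more than one consistent value. That makes 2.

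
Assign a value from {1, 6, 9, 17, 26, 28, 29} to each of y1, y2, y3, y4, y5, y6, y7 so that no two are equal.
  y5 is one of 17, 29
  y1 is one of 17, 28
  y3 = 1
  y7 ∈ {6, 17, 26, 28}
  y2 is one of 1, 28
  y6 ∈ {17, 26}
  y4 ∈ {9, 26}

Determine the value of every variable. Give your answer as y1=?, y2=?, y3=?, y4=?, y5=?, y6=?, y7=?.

y1=17, y2=28, y3=1, y4=9, y5=29, y6=26, y7=6

y3 must be 1 (only option left). Remove 1 from y2.
y2 has just one choice, so y2 = 28. Eliminate 28 elsewhere: y1, y7.
y1's domain is down to {17}, so y1 = 17. So y5, y6, y7 can't be 17.
y5 must be 29 (only option left).
That leaves y6 = 26. So y4, y7 can't be 26.
That leaves y7 = 6.
y4 must be 9 (only option left).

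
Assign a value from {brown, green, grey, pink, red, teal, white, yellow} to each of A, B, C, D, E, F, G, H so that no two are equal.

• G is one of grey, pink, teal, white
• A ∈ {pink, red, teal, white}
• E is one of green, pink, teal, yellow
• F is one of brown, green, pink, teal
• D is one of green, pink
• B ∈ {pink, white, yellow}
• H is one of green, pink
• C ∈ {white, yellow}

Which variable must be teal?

E

The 8 variables draw from only 8 values {brown, green, grey, pink, red, teal, white, yellow}, so each is used; only F can be brown, hence F = brown.
The 7 still-open variables draw from only 7 values {green, grey, pink, red, teal, white, yellow}, so each is used; only G can be grey, hence G = grey.
Among the 6 still-open variables, red fits only A (and all 6 values in {green, pink, red, teal, white, yellow} must be used), so A = red.
Among the 5 still-open variables, teal fits only E (and all 5 values in {green, pink, teal, white, yellow} must be used), so E = teal.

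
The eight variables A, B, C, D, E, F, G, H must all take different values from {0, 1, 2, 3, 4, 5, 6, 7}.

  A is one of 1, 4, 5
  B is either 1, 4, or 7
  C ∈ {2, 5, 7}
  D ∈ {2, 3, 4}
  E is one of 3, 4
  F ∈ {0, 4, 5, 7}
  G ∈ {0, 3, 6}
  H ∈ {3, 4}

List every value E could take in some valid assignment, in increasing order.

3, 4

The 8 variables together cover exactly {0, 1, 2, 3, 4, 5, 6, 7} — 8 values for 8 variables — and 6 appears only in G's list, so G = 6.
Among the 7 still-open variables, 0 fits only F (and all 7 values in {0, 1, 2, 3, 4, 5, 7} must be used), so F = 0.
E and H share exactly the 2 values {3, 4}; by pigeonhole those values go to them, so strike 3, 4 from A, B, D.
D has just one choice, so D = 2. Eliminate 2 elsewhere: C.
No further eliminations apply; E can still be any of 3, 4.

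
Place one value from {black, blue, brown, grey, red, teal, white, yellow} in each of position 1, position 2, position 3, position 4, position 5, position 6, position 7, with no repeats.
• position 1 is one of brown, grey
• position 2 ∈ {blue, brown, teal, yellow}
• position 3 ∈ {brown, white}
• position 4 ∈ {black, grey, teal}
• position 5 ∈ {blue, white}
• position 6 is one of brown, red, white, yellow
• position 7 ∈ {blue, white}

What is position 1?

position 5 and position 7 share exactly the 2 values {blue, white}; by pigeonhole those values go to them, so strike blue, white from position 2, position 3, position 6.
That leaves position 3 = brown. Strike brown from position 1, position 2, position 6.
So position 1 = grey.

grey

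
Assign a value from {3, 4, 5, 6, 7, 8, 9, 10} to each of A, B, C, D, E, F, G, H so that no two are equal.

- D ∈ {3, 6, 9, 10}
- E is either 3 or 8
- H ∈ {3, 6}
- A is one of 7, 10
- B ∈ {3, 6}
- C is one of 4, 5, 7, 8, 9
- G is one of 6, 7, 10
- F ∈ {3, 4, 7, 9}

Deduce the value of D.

9

The 8 variables together cover exactly {3, 4, 5, 6, 7, 8, 9, 10} — 8 values for 8 variables — and 5 appears only in C's list, so C = 5.
The 7 still-open variables together cover exactly {3, 4, 6, 7, 8, 9, 10} — 7 values for 7 variables — and 4 appears only in F's list, so F = 4.
Among the 6 still-open variables, 8 fits only E (and all 6 values in {3, 6, 7, 8, 9, 10} must be used), so E = 8.
The 5 still-open variables draw from only 5 values {3, 6, 7, 9, 10}, so each is used; only D can be 9, hence D = 9.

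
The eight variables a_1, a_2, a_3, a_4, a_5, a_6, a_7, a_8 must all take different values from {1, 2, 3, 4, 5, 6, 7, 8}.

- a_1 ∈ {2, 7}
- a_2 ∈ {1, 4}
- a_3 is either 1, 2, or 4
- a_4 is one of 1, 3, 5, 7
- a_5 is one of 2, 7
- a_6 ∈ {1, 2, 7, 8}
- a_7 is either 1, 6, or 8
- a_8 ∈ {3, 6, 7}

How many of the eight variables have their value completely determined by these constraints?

4

Among the 8 variables, 5 fits only a_4 (and all 8 values in {1, 2, 3, 4, 5, 6, 7, 8} must be used), so a_4 = 5.
The 7 still-open variables together cover exactly {1, 2, 3, 4, 6, 7, 8} — 7 values for 7 variables — and 3 appears only in a_8's list, so a_8 = 3.
Among the 6 still-open variables, 6 fits only a_7 (and all 6 values in {1, 2, 4, 6, 7, 8} must be used), so a_7 = 6.
Among the 5 still-open variables, 8 fits only a_6 (and all 5 values in {1, 2, 4, 7, 8} must be used), so a_6 = 8.
a_1 and a_5 between them cover only {2, 7} — a naked pair. Remove those values from a_3.
Determined: a_4=5, a_6=8, a_7=6, a_8=3. The other variables each still have more than one consistent value. That makes 4.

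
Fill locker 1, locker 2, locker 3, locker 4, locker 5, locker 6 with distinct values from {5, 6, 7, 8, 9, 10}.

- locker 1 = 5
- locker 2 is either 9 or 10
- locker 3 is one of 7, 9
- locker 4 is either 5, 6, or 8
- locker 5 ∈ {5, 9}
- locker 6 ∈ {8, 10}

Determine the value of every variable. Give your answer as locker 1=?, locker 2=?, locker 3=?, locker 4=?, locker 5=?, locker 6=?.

locker 1=5, locker 2=10, locker 3=7, locker 4=6, locker 5=9, locker 6=8

locker 1 has just one choice, so locker 1 = 5. Eliminate 5 elsewhere: locker 4, locker 5.
locker 5 has just one choice, so locker 5 = 9. Remove 9 from locker 2, locker 3.
locker 2 must be 10 (only option left). Strike 10 from locker 6.
locker 3 must be 7 (only option left).
locker 6 has just one choice, so locker 6 = 8. Eliminate 8 elsewhere: locker 4.
locker 4 has just one choice, so locker 4 = 6.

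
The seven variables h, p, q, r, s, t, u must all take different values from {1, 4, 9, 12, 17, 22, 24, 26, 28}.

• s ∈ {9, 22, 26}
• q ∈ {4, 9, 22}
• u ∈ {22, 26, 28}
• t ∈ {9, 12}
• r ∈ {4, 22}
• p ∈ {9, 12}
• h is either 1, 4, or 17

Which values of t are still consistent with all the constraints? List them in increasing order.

9, 12

p and t share exactly the 2 values {9, 12}; by pigeonhole those values go to them, so strike 9, 12 from q, s.
q and r between them cover only {4, 22} — a naked pair. Remove those values from h, s, u.
s must be 26 (only option left). So u can't be 26.
u's domain is down to {28}, so u = 28.
No further eliminations apply; t can still be any of 9, 12.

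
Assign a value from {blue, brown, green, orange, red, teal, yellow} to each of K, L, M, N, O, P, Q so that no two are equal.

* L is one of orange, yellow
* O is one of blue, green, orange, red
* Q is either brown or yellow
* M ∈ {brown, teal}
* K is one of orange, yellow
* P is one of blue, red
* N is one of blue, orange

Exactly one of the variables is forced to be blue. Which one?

Among the 7 variables, green fits only O (and all 7 values in {blue, brown, green, orange, red, teal, yellow} must be used), so O = green.
The 6 still-open variables together cover exactly {blue, brown, orange, red, teal, yellow} — 6 values for 6 variables — and red appears only in P's list, so P = red.
The 5 still-open variables together cover exactly {blue, brown, orange, teal, yellow} — 5 values for 5 variables — and blue appears only in N's list, so N = blue.

N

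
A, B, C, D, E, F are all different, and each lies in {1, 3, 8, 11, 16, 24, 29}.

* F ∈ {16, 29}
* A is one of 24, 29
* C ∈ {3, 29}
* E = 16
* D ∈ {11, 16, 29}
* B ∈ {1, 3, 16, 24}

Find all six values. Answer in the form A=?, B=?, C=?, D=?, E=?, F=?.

E must be 16 (only option left). Eliminate 16 elsewhere: B, D, F.
That leaves F = 29. Strike 29 from A, C, D.
That leaves A = 24. Remove 24 from B.
That leaves C = 3. Remove 3 from B.
D must be 11 (only option left).
B must be 1 (only option left).

A=24, B=1, C=3, D=11, E=16, F=29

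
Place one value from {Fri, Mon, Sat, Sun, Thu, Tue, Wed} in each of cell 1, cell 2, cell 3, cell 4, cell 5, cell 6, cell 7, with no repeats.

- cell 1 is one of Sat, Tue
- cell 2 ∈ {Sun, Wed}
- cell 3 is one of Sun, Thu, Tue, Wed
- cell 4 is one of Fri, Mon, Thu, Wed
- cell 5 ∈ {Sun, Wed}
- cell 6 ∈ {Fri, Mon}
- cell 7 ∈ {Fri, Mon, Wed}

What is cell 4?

Thu

The 7 variables together cover exactly {Fri, Mon, Sat, Sun, Thu, Tue, Wed} — 7 values for 7 variables — and Sat appears only in cell 1's list, so cell 1 = Sat.
The 6 still-open variables draw from only 6 values {Fri, Mon, Sun, Thu, Tue, Wed}, so each is used; only cell 3 can be Tue, hence cell 3 = Tue.
The 5 still-open variables draw from only 5 values {Fri, Mon, Sun, Thu, Wed}, so each is used; only cell 4 can be Thu, hence cell 4 = Thu.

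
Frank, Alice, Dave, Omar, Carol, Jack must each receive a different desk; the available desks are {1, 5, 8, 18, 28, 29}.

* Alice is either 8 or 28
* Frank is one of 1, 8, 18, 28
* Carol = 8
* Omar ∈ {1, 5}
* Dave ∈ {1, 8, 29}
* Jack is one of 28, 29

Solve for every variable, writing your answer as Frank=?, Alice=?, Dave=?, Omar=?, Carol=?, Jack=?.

Frank=18, Alice=28, Dave=1, Omar=5, Carol=8, Jack=29

Carol must be 8 (only option left). So Frank, Alice, Dave can't be 8.
That leaves Alice = 28. Eliminate 28 elsewhere: Frank, Jack.
Jack's domain is down to {29}, so Jack = 29. So Dave can't be 29.
Dave's domain is down to {1}, so Dave = 1. So Frank, Omar can't be 1.
Omar's domain is down to {5}, so Omar = 5.
Frank has just one choice, so Frank = 18.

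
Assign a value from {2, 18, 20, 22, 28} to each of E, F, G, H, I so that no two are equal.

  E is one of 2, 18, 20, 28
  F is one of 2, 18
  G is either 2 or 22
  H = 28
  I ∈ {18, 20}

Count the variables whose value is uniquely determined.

2

H must be 28 (only option left). So E can't be 28.
The 4 still-open variables draw from only 4 values {2, 18, 20, 22}, so each is used; only G can be 22, hence G = 22.
Determined: G=22, H=28. The other variables each still have more than one consistent value. That makes 2.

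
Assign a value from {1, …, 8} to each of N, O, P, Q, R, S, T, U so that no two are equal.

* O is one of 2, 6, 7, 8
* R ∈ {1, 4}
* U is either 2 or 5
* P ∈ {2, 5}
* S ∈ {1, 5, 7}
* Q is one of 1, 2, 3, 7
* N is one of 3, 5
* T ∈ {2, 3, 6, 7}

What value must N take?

3

The 8 variables together cover exactly {1, 2, 3, 4, 5, 6, 7, 8} — 8 values for 8 variables — and 4 appears only in R's list, so R = 4.
The 7 still-open variables together cover exactly {1, 2, 3, 5, 6, 7, 8} — 7 values for 7 variables — and 8 appears only in O's list, so O = 8.
Among the 6 still-open variables, 6 fits only T (and all 6 values in {1, 2, 3, 5, 6, 7} must be used), so T = 6.
P and U share exactly the 2 values {2, 5}; by pigeonhole those values go to them, so strike 2, 5 from N, Q, S.
So N = 3.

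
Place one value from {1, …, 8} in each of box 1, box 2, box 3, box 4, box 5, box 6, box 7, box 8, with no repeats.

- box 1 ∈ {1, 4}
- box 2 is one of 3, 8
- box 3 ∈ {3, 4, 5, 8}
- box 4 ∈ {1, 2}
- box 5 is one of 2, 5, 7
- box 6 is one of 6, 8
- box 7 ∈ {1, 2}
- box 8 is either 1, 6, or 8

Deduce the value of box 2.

3

The 8 variables draw from only 8 values {1, 2, 3, 4, 5, 6, 7, 8}, so each is used; only box 5 can be 7, hence box 5 = 7.
Among the 7 still-open variables, 5 fits only box 3 (and all 7 values in {1, 2, 3, 4, 5, 6, 8} must be used), so box 3 = 5.
The 6 still-open variables draw from only 6 values {1, 2, 3, 4, 6, 8}, so each is used; only box 2 can be 3, hence box 2 = 3.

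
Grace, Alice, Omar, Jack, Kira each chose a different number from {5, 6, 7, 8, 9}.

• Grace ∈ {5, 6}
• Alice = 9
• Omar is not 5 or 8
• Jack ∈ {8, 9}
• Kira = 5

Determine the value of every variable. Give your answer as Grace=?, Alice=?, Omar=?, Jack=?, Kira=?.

Grace=6, Alice=9, Omar=7, Jack=8, Kira=5

Alice must be 9 (only option left). Eliminate 9 elsewhere: Omar, Jack.
Jack's domain is down to {8}, so Jack = 8.
Kira has just one choice, so Kira = 5. So Grace can't be 5.
Grace has just one choice, so Grace = 6. Remove 6 from Omar.
That leaves Omar = 7.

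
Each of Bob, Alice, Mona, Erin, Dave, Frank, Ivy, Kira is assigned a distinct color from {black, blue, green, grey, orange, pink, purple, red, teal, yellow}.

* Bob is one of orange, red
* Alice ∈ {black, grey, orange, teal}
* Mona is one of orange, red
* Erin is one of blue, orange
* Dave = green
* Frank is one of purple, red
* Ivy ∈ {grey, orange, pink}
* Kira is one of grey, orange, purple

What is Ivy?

Dave must be green (only option left).
Bob and Mona share exactly the 2 values {orange, red}; by pigeonhole those values go to them, so strike orange, red from Alice, Erin, Frank, Ivy, Kira.
That leaves Erin = blue.
Frank must be purple (only option left). Remove purple from Kira.
That leaves Kira = grey. Strike grey from Alice, Ivy.
So Ivy = pink.

pink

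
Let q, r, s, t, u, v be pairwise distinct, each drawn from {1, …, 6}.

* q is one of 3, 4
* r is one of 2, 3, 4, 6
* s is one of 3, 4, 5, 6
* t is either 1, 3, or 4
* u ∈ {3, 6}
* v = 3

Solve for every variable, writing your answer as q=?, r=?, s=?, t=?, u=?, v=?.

v has just one choice, so v = 3. So q, r, s, t, u can't be 3.
q must be 4 (only option left). Strike 4 from r, s, t.
t has just one choice, so t = 1.
That leaves u = 6. Eliminate 6 elsewhere: r, s.
r must be 2 (only option left).
s has just one choice, so s = 5.

q=4, r=2, s=5, t=1, u=6, v=3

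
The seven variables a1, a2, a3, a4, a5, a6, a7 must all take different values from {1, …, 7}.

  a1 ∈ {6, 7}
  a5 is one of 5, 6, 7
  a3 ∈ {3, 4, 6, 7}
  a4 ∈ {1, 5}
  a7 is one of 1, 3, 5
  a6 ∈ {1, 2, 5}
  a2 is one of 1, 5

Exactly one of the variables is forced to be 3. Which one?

The 7 variables together cover exactly {1, 2, 3, 4, 5, 6, 7} — 7 values for 7 variables — and 2 appears only in a6's list, so a6 = 2.
The 6 still-open variables draw from only 6 values {1, 3, 4, 5, 6, 7}, so each is used; only a3 can be 4, hence a3 = 4.
The 5 still-open variables together cover exactly {1, 3, 5, 6, 7} — 5 values for 5 variables — and 3 appears only in a7's list, so a7 = 3.

a7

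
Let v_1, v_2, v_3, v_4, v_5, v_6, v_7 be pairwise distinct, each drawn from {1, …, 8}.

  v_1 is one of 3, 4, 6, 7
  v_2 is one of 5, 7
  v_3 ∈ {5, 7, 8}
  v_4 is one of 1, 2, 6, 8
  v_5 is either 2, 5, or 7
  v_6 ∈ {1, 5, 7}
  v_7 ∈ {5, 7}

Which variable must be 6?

v_2 and v_7 share exactly the 2 values {5, 7}; by pigeonhole those values go to them, so strike 5, 7 from v_1, v_3, v_5, v_6.
v_3 must be 8 (only option left). Eliminate 8 elsewhere: v_4.
v_5 must be 2 (only option left). Remove 2 from v_4.
v_6's domain is down to {1}, so v_6 = 1. Remove 1 from v_4.

v_4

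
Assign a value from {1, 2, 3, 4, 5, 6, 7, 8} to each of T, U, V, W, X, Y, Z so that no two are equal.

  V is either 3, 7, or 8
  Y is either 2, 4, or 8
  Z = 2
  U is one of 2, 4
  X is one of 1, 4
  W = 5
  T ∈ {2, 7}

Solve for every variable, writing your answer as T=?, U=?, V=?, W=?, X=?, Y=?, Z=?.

W has just one choice, so W = 5.
Z's domain is down to {2}, so Z = 2. Strike 2 from T, U, Y.
T has just one choice, so T = 7. So V can't be 7.
U must be 4 (only option left). Strike 4 from X, Y.
X's domain is down to {1}, so X = 1.
That leaves Y = 8. So V can't be 8.
V has just one choice, so V = 3.

T=7, U=4, V=3, W=5, X=1, Y=8, Z=2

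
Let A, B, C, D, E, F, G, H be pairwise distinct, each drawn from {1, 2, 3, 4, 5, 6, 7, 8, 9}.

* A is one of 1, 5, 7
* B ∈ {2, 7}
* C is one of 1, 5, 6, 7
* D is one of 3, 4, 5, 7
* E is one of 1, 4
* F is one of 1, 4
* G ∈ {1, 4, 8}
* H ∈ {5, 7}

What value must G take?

8

Among the 8 variables, 2 fits only B (and all 8 values in {1, 2, 3, 4, 5, 6, 7, 8} must be used), so B = 2.
Among the 7 still-open variables, 3 fits only D (and all 7 values in {1, 3, 4, 5, 6, 7, 8} must be used), so D = 3.
Among the 6 still-open variables, 6 fits only C (and all 6 values in {1, 4, 5, 6, 7, 8} must be used), so C = 6.
The 5 still-open variables together cover exactly {1, 4, 5, 7, 8} — 5 values for 5 variables — and 8 appears only in G's list, so G = 8.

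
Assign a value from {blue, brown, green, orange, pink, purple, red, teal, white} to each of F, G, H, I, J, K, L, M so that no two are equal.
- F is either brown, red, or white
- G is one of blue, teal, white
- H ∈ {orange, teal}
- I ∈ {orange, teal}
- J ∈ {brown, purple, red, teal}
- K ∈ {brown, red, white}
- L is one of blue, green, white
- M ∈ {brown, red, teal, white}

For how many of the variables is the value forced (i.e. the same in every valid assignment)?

3

Among the 8 variables, green fits only L (and all 8 values in {blue, brown, green, orange, purple, red, teal, white} must be used), so L = green.
The 7 still-open variables draw from only 7 values {blue, brown, orange, purple, red, teal, white}, so each is used; only G can be blue, hence G = blue.
The 6 still-open variables draw from only 6 values {brown, orange, purple, red, teal, white}, so each is used; only J can be purple, hence J = purple.
H and I between them cover only {orange, teal} — a naked pair. Remove those values from M.
Determined: G=blue, J=purple, L=green. The other variables each still have more than one consistent value. That makes 3.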